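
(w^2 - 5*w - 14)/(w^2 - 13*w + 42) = (w + 2)/(w - 6)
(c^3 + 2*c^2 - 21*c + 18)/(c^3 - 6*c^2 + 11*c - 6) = (c + 6)/(c - 2)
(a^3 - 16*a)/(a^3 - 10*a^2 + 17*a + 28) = a*(a + 4)/(a^2 - 6*a - 7)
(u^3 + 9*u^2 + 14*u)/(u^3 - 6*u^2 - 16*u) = (u + 7)/(u - 8)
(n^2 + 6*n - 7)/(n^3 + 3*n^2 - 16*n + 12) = (n + 7)/(n^2 + 4*n - 12)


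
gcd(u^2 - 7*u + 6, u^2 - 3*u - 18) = u - 6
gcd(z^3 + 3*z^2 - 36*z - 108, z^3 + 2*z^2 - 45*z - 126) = z^2 + 9*z + 18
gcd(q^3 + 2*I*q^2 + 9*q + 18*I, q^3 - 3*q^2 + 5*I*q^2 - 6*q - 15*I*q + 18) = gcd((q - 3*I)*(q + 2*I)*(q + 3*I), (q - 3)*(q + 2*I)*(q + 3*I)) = q^2 + 5*I*q - 6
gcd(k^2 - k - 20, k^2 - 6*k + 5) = k - 5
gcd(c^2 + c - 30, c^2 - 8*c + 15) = c - 5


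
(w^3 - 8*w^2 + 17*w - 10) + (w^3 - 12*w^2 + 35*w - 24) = 2*w^3 - 20*w^2 + 52*w - 34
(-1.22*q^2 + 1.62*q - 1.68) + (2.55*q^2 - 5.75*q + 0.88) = 1.33*q^2 - 4.13*q - 0.8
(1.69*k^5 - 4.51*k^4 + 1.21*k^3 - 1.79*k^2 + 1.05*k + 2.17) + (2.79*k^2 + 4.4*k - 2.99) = 1.69*k^5 - 4.51*k^4 + 1.21*k^3 + 1.0*k^2 + 5.45*k - 0.82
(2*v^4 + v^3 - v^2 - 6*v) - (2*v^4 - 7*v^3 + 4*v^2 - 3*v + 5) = 8*v^3 - 5*v^2 - 3*v - 5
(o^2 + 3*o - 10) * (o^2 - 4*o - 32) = o^4 - o^3 - 54*o^2 - 56*o + 320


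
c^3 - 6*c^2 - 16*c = c*(c - 8)*(c + 2)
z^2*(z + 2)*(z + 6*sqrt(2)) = z^4 + 2*z^3 + 6*sqrt(2)*z^3 + 12*sqrt(2)*z^2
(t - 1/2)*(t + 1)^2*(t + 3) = t^4 + 9*t^3/2 + 9*t^2/2 - t/2 - 3/2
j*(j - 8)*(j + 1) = j^3 - 7*j^2 - 8*j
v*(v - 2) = v^2 - 2*v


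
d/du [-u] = -1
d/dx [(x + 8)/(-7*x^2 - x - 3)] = (-7*x^2 - x + (x + 8)*(14*x + 1) - 3)/(7*x^2 + x + 3)^2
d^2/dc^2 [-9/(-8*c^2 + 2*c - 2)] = 9*(-16*c^2 + 4*c + (8*c - 1)^2 - 4)/(4*c^2 - c + 1)^3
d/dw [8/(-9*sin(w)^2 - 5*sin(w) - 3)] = 8*(18*sin(w) + 5)*cos(w)/(9*sin(w)^2 + 5*sin(w) + 3)^2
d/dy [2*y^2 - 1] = 4*y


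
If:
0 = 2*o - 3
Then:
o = 3/2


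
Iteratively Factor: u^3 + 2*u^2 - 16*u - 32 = (u - 4)*(u^2 + 6*u + 8) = (u - 4)*(u + 2)*(u + 4)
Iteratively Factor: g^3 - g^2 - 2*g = (g - 2)*(g^2 + g) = (g - 2)*(g + 1)*(g)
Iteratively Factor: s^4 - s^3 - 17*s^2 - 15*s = (s + 3)*(s^3 - 4*s^2 - 5*s) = (s + 1)*(s + 3)*(s^2 - 5*s) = (s - 5)*(s + 1)*(s + 3)*(s)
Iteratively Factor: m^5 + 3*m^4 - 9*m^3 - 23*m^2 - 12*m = (m + 1)*(m^4 + 2*m^3 - 11*m^2 - 12*m) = (m + 1)*(m + 4)*(m^3 - 2*m^2 - 3*m) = (m - 3)*(m + 1)*(m + 4)*(m^2 + m) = (m - 3)*(m + 1)^2*(m + 4)*(m)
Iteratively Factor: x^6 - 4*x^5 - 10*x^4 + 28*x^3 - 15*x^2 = (x - 5)*(x^5 + x^4 - 5*x^3 + 3*x^2) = x*(x - 5)*(x^4 + x^3 - 5*x^2 + 3*x) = x*(x - 5)*(x - 1)*(x^3 + 2*x^2 - 3*x) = x^2*(x - 5)*(x - 1)*(x^2 + 2*x - 3) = x^2*(x - 5)*(x - 1)^2*(x + 3)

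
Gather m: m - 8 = m - 8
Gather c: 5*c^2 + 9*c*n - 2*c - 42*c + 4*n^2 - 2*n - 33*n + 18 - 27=5*c^2 + c*(9*n - 44) + 4*n^2 - 35*n - 9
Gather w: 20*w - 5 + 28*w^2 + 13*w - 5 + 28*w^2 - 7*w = 56*w^2 + 26*w - 10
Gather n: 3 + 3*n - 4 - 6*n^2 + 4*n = -6*n^2 + 7*n - 1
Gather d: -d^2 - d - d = -d^2 - 2*d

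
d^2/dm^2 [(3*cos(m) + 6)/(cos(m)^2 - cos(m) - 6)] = 3*(sin(m)^2 - 3*cos(m) + 1)/(cos(m) - 3)^3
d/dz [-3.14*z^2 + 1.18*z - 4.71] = 1.18 - 6.28*z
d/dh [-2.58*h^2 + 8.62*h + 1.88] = 8.62 - 5.16*h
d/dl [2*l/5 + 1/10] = 2/5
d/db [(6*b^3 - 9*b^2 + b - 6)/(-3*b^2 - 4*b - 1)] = (-18*b^4 - 48*b^3 + 21*b^2 - 18*b - 25)/(9*b^4 + 24*b^3 + 22*b^2 + 8*b + 1)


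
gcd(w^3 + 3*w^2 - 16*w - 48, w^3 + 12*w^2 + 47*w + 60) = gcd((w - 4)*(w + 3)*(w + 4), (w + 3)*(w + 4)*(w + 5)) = w^2 + 7*w + 12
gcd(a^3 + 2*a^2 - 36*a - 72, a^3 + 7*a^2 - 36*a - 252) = a^2 - 36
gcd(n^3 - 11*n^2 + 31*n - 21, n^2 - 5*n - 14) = n - 7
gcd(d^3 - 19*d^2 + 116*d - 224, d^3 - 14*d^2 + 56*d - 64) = d^2 - 12*d + 32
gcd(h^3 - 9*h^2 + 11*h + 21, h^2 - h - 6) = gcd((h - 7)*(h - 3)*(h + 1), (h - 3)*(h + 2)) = h - 3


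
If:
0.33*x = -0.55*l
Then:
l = -0.6*x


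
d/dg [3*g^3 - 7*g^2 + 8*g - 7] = 9*g^2 - 14*g + 8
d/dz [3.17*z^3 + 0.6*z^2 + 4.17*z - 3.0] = 9.51*z^2 + 1.2*z + 4.17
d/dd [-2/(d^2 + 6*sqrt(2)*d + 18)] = 4*(d + 3*sqrt(2))/(d^2 + 6*sqrt(2)*d + 18)^2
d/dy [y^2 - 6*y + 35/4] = 2*y - 6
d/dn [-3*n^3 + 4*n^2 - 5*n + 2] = -9*n^2 + 8*n - 5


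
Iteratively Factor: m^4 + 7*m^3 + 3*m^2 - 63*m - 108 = (m + 4)*(m^3 + 3*m^2 - 9*m - 27) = (m - 3)*(m + 4)*(m^2 + 6*m + 9) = (m - 3)*(m + 3)*(m + 4)*(m + 3)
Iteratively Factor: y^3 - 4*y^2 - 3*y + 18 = (y - 3)*(y^2 - y - 6) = (y - 3)^2*(y + 2)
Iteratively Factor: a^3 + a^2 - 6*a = (a - 2)*(a^2 + 3*a) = a*(a - 2)*(a + 3)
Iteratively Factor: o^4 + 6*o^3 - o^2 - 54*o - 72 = (o + 3)*(o^3 + 3*o^2 - 10*o - 24) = (o + 3)*(o + 4)*(o^2 - o - 6) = (o + 2)*(o + 3)*(o + 4)*(o - 3)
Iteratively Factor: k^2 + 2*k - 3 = (k - 1)*(k + 3)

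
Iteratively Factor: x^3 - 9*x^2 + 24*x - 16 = (x - 4)*(x^2 - 5*x + 4) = (x - 4)^2*(x - 1)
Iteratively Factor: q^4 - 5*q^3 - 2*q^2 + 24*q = (q - 4)*(q^3 - q^2 - 6*q) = q*(q - 4)*(q^2 - q - 6) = q*(q - 4)*(q + 2)*(q - 3)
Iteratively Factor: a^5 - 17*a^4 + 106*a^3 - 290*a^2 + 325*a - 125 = (a - 1)*(a^4 - 16*a^3 + 90*a^2 - 200*a + 125) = (a - 5)*(a - 1)*(a^3 - 11*a^2 + 35*a - 25) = (a - 5)*(a - 1)^2*(a^2 - 10*a + 25) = (a - 5)^2*(a - 1)^2*(a - 5)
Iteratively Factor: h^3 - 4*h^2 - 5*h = (h + 1)*(h^2 - 5*h) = (h - 5)*(h + 1)*(h)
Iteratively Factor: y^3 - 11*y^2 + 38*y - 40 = (y - 5)*(y^2 - 6*y + 8) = (y - 5)*(y - 2)*(y - 4)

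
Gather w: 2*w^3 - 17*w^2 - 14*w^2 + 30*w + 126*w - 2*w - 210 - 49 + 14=2*w^3 - 31*w^2 + 154*w - 245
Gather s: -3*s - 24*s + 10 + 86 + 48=144 - 27*s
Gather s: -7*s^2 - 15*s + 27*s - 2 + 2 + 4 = -7*s^2 + 12*s + 4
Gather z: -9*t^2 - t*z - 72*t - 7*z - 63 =-9*t^2 - 72*t + z*(-t - 7) - 63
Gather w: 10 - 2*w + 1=11 - 2*w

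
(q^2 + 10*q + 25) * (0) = 0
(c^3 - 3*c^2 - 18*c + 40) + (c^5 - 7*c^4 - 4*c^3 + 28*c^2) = c^5 - 7*c^4 - 3*c^3 + 25*c^2 - 18*c + 40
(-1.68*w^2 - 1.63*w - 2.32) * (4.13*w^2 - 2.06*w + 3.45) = -6.9384*w^4 - 3.2711*w^3 - 12.0198*w^2 - 0.8443*w - 8.004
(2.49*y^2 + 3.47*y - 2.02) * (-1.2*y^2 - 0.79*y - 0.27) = -2.988*y^4 - 6.1311*y^3 - 0.989600000000001*y^2 + 0.6589*y + 0.5454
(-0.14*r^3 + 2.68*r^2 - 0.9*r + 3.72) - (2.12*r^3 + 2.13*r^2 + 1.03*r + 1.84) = -2.26*r^3 + 0.55*r^2 - 1.93*r + 1.88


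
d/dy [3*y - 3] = 3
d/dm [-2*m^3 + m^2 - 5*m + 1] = -6*m^2 + 2*m - 5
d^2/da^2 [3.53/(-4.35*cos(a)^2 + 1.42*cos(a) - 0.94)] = (267.1857*(1 - cos(a)^2)^2 - 174.43848*cos(a)^3 + 82.9740619999999*cos(a)^2 + 217.3087415*cos(a) + 27.2560125*cos(3*a) - 252.553144)/(4.35*cos(a)^2 - 1.42*cos(a) + 0.94)^3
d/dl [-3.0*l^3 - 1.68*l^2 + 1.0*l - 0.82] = -9.0*l^2 - 3.36*l + 1.0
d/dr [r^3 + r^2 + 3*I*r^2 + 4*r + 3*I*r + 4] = 3*r^2 + r*(2 + 6*I) + 4 + 3*I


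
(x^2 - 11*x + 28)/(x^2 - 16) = (x - 7)/(x + 4)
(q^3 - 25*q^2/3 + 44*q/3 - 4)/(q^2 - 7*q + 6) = (3*q^2 - 7*q + 2)/(3*(q - 1))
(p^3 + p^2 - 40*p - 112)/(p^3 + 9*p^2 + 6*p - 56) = (p^2 - 3*p - 28)/(p^2 + 5*p - 14)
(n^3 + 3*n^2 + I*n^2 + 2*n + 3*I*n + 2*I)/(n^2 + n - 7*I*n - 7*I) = (n^2 + n*(2 + I) + 2*I)/(n - 7*I)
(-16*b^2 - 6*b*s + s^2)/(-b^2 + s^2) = (16*b^2 + 6*b*s - s^2)/(b^2 - s^2)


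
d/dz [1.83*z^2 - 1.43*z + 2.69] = 3.66*z - 1.43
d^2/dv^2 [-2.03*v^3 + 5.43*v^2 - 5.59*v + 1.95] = 10.86 - 12.18*v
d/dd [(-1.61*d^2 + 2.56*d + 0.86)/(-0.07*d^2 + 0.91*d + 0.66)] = (-1.2859*d^2 - 2.0048*d + 0.907)/(0.0049*d^4 - 0.1274*d^3 + 0.7357*d^2 + 1.2012*d + 0.4356)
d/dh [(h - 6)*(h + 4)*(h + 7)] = 3*h^2 + 10*h - 38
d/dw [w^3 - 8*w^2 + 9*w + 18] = 3*w^2 - 16*w + 9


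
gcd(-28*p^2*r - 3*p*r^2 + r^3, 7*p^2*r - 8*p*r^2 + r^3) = 7*p*r - r^2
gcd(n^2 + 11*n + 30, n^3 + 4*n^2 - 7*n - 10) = n + 5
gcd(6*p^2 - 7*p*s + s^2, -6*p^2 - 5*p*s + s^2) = 6*p - s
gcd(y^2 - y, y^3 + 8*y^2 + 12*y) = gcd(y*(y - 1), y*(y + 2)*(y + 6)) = y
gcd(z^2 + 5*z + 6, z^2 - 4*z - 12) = z + 2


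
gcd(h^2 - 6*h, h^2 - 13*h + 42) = h - 6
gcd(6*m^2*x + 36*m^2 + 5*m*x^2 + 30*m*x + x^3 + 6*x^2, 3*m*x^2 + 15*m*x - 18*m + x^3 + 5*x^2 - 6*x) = 3*m*x + 18*m + x^2 + 6*x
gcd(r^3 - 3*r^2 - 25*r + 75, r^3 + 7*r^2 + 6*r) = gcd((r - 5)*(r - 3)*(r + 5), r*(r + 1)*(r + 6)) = 1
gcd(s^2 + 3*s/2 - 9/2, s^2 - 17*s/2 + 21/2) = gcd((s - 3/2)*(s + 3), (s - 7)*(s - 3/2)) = s - 3/2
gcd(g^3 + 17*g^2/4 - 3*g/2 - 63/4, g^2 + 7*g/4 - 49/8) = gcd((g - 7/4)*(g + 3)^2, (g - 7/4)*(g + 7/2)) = g - 7/4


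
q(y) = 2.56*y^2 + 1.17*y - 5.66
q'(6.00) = 31.89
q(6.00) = 93.52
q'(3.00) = 16.53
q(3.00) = 20.89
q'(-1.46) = -6.31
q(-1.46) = -1.91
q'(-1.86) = -8.35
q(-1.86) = 1.02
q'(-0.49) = -1.34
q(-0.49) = -5.62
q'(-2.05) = -9.33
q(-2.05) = 2.70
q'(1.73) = 10.03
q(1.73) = 4.03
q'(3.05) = 16.79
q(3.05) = 21.72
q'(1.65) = 9.62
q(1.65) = 3.24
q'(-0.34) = -0.57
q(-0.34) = -5.76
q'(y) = 5.12*y + 1.17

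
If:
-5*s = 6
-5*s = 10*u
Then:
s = -6/5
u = 3/5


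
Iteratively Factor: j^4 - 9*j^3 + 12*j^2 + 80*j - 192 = (j - 4)*(j^3 - 5*j^2 - 8*j + 48) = (j - 4)*(j + 3)*(j^2 - 8*j + 16) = (j - 4)^2*(j + 3)*(j - 4)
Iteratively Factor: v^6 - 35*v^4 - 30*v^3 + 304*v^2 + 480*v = (v)*(v^5 - 35*v^3 - 30*v^2 + 304*v + 480) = v*(v + 3)*(v^4 - 3*v^3 - 26*v^2 + 48*v + 160) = v*(v - 4)*(v + 3)*(v^3 + v^2 - 22*v - 40) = v*(v - 4)*(v + 3)*(v + 4)*(v^2 - 3*v - 10) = v*(v - 5)*(v - 4)*(v + 3)*(v + 4)*(v + 2)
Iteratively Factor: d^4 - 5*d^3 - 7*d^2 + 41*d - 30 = (d - 2)*(d^3 - 3*d^2 - 13*d + 15) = (d - 2)*(d - 1)*(d^2 - 2*d - 15) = (d - 2)*(d - 1)*(d + 3)*(d - 5)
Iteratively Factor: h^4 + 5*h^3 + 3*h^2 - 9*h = (h)*(h^3 + 5*h^2 + 3*h - 9) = h*(h + 3)*(h^2 + 2*h - 3) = h*(h + 3)^2*(h - 1)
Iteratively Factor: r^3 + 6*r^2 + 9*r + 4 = (r + 1)*(r^2 + 5*r + 4) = (r + 1)^2*(r + 4)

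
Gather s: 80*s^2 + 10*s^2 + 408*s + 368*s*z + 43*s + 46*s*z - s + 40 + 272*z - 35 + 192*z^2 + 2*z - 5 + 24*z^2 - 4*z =90*s^2 + s*(414*z + 450) + 216*z^2 + 270*z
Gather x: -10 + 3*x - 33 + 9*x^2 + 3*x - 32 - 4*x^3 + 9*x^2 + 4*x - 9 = -4*x^3 + 18*x^2 + 10*x - 84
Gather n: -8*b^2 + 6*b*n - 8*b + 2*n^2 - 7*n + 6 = -8*b^2 - 8*b + 2*n^2 + n*(6*b - 7) + 6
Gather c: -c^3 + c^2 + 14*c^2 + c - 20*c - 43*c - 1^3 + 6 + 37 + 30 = -c^3 + 15*c^2 - 62*c + 72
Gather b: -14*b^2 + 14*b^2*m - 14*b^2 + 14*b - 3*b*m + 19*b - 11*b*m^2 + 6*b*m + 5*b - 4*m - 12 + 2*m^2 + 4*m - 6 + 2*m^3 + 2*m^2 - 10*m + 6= b^2*(14*m - 28) + b*(-11*m^2 + 3*m + 38) + 2*m^3 + 4*m^2 - 10*m - 12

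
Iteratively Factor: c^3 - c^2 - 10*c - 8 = (c + 1)*(c^2 - 2*c - 8) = (c - 4)*(c + 1)*(c + 2)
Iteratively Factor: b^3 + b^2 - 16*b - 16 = (b + 4)*(b^2 - 3*b - 4) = (b + 1)*(b + 4)*(b - 4)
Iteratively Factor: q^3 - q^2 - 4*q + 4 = (q + 2)*(q^2 - 3*q + 2) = (q - 2)*(q + 2)*(q - 1)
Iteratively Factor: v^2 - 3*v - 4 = (v - 4)*(v + 1)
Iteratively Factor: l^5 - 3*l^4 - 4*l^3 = (l)*(l^4 - 3*l^3 - 4*l^2) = l^2*(l^3 - 3*l^2 - 4*l) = l^2*(l + 1)*(l^2 - 4*l) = l^3*(l + 1)*(l - 4)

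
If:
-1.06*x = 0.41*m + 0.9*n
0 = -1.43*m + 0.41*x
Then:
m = 0.286713286713287*x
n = -1.30839160839161*x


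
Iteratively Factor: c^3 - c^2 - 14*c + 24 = (c - 3)*(c^2 + 2*c - 8) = (c - 3)*(c - 2)*(c + 4)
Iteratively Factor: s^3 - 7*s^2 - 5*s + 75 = (s - 5)*(s^2 - 2*s - 15) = (s - 5)^2*(s + 3)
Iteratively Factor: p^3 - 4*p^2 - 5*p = (p + 1)*(p^2 - 5*p) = (p - 5)*(p + 1)*(p)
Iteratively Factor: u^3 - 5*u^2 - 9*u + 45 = (u - 5)*(u^2 - 9) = (u - 5)*(u - 3)*(u + 3)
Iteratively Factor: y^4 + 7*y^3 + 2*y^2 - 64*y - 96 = (y + 4)*(y^3 + 3*y^2 - 10*y - 24) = (y + 4)^2*(y^2 - y - 6) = (y + 2)*(y + 4)^2*(y - 3)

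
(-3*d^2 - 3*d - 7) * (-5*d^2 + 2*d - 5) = 15*d^4 + 9*d^3 + 44*d^2 + d + 35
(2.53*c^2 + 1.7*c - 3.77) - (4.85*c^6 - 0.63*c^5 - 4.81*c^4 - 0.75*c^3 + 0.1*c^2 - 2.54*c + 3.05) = -4.85*c^6 + 0.63*c^5 + 4.81*c^4 + 0.75*c^3 + 2.43*c^2 + 4.24*c - 6.82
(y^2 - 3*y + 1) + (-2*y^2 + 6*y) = -y^2 + 3*y + 1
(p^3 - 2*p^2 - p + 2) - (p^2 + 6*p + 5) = p^3 - 3*p^2 - 7*p - 3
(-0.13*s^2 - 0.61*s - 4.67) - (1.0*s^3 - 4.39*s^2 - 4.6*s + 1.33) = -1.0*s^3 + 4.26*s^2 + 3.99*s - 6.0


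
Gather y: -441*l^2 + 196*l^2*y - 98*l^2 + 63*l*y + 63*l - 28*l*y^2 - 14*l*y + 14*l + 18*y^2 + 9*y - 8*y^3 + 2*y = -539*l^2 + 77*l - 8*y^3 + y^2*(18 - 28*l) + y*(196*l^2 + 49*l + 11)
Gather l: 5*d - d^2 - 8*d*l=-d^2 - 8*d*l + 5*d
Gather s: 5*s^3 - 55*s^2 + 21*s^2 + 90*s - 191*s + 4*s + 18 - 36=5*s^3 - 34*s^2 - 97*s - 18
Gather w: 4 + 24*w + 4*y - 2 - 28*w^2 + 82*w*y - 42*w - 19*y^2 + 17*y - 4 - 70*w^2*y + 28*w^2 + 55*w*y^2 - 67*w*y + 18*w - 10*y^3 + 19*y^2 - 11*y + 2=-70*w^2*y + w*(55*y^2 + 15*y) - 10*y^3 + 10*y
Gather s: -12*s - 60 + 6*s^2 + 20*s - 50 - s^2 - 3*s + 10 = 5*s^2 + 5*s - 100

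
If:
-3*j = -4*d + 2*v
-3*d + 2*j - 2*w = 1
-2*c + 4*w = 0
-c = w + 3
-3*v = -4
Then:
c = -2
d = -7/3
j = -4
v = 4/3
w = -1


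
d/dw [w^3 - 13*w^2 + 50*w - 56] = 3*w^2 - 26*w + 50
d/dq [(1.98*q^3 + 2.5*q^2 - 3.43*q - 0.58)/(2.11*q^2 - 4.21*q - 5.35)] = (4.1778*q^4 - 16.6716*q^3 - 35.0667*q^2 - 24.3024*q + 15.9087)/(4.4521*q^4 - 17.7662*q^3 - 4.8529*q^2 + 45.047*q + 28.6225)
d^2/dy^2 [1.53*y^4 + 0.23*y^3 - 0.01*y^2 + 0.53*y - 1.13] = 18.36*y^2 + 1.38*y - 0.02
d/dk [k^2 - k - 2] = 2*k - 1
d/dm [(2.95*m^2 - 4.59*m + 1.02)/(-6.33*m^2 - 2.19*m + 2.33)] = (-35.5152*m^2 + 26.6602*m - 8.4609)/(40.0689*m^4 + 27.7254*m^3 - 24.7017*m^2 - 10.2054*m + 5.4289)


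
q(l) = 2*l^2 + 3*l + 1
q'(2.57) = 13.28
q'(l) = 4*l + 3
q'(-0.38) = 1.48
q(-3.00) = 10.00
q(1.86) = 13.50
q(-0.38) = 0.15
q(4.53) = 55.63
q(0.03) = 1.09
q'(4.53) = 21.12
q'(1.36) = 8.44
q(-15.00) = 406.00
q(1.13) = 6.94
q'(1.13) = 7.52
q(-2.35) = 5.00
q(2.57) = 21.92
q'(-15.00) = -57.00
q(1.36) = 8.78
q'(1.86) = 10.44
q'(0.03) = 3.12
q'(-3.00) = -9.00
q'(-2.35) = -6.40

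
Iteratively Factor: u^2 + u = (u)*(u + 1)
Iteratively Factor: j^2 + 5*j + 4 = (j + 4)*(j + 1)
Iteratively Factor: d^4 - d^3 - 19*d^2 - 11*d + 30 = (d - 1)*(d^3 - 19*d - 30) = (d - 1)*(d + 3)*(d^2 - 3*d - 10) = (d - 5)*(d - 1)*(d + 3)*(d + 2)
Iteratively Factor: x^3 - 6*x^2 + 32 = (x - 4)*(x^2 - 2*x - 8) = (x - 4)*(x + 2)*(x - 4)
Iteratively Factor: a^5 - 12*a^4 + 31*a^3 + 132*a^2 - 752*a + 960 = (a - 5)*(a^4 - 7*a^3 - 4*a^2 + 112*a - 192) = (a - 5)*(a - 3)*(a^3 - 4*a^2 - 16*a + 64) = (a - 5)*(a - 4)*(a - 3)*(a^2 - 16) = (a - 5)*(a - 4)^2*(a - 3)*(a + 4)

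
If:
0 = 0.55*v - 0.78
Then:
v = 1.42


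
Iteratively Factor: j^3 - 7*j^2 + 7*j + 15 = (j - 3)*(j^2 - 4*j - 5) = (j - 3)*(j + 1)*(j - 5)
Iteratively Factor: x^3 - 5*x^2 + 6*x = (x - 2)*(x^2 - 3*x) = (x - 3)*(x - 2)*(x)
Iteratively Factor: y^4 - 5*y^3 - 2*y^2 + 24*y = (y - 4)*(y^3 - y^2 - 6*y) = y*(y - 4)*(y^2 - y - 6) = y*(y - 4)*(y - 3)*(y + 2)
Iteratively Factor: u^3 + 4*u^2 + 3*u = (u + 1)*(u^2 + 3*u) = (u + 1)*(u + 3)*(u)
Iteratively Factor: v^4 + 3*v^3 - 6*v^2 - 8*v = (v - 2)*(v^3 + 5*v^2 + 4*v) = (v - 2)*(v + 1)*(v^2 + 4*v) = v*(v - 2)*(v + 1)*(v + 4)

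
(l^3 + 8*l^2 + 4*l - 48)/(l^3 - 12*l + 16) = (l + 6)/(l - 2)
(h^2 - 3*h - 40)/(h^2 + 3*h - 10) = (h - 8)/(h - 2)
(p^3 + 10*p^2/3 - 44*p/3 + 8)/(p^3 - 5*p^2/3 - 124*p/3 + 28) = (p - 2)/(p - 7)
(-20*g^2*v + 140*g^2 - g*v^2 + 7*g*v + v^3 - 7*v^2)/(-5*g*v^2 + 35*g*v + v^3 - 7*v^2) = (4*g + v)/v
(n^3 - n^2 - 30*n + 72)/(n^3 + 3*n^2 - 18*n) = (n - 4)/n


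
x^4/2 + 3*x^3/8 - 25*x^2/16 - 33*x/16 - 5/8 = (x/2 + 1/4)*(x - 2)*(x + 1)*(x + 5/4)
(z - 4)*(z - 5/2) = z^2 - 13*z/2 + 10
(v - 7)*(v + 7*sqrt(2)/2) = v^2 - 7*v + 7*sqrt(2)*v/2 - 49*sqrt(2)/2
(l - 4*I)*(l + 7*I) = l^2 + 3*I*l + 28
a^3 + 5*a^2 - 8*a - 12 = (a - 2)*(a + 1)*(a + 6)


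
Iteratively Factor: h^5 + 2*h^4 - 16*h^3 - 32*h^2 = (h - 4)*(h^4 + 6*h^3 + 8*h^2) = h*(h - 4)*(h^3 + 6*h^2 + 8*h) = h*(h - 4)*(h + 4)*(h^2 + 2*h) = h*(h - 4)*(h + 2)*(h + 4)*(h)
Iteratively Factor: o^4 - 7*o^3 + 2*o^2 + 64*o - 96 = (o - 4)*(o^3 - 3*o^2 - 10*o + 24) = (o - 4)^2*(o^2 + o - 6) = (o - 4)^2*(o + 3)*(o - 2)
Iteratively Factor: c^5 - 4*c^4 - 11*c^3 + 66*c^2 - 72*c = (c - 3)*(c^4 - c^3 - 14*c^2 + 24*c) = (c - 3)*(c - 2)*(c^3 + c^2 - 12*c) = (c - 3)*(c - 2)*(c + 4)*(c^2 - 3*c) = (c - 3)^2*(c - 2)*(c + 4)*(c)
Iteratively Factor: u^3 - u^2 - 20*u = (u)*(u^2 - u - 20) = u*(u - 5)*(u + 4)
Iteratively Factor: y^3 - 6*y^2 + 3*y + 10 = (y - 2)*(y^2 - 4*y - 5) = (y - 2)*(y + 1)*(y - 5)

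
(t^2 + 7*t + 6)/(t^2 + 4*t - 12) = (t + 1)/(t - 2)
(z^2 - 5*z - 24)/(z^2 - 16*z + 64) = (z + 3)/(z - 8)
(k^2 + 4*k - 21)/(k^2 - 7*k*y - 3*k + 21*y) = (-k - 7)/(-k + 7*y)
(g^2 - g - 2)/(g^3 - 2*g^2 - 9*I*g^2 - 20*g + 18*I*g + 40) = (g + 1)/(g^2 - 9*I*g - 20)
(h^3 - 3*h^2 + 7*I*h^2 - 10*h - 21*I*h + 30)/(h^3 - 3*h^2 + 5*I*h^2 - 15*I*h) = (h + 2*I)/h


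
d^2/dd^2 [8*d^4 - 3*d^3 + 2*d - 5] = 6*d*(16*d - 3)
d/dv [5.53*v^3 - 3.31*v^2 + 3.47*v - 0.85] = 16.59*v^2 - 6.62*v + 3.47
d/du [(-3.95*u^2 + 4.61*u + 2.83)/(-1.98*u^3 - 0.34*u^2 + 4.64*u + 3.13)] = (-7.821*u^4 + 18.2556*u^3 + 0.0495999999999981*u^2 - 22.8026*u + 1.2981)/(3.9204*u^6 + 1.3464*u^5 - 18.2588*u^4 - 15.55*u^3 + 19.4012*u^2 + 29.0464*u + 9.7969)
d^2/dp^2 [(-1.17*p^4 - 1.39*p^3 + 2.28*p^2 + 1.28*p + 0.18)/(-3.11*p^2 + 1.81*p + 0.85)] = (22.632714*p^6 - 39.516282*p^5 + 4.44085200000004*p^4 - 5.17206400000003*p^3 - 23.633958*p^2 - 8.197002*p - 1.487096)/(30.080231*p^6 - 52.519503*p^5 + 5.90215800000001*p^4 + 22.778669*p^3 - 1.61313*p^2 - 3.923175*p - 0.614125)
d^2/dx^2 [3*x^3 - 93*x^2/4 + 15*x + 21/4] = 18*x - 93/2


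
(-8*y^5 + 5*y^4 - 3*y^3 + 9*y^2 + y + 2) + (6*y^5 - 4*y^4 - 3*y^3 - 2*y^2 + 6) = -2*y^5 + y^4 - 6*y^3 + 7*y^2 + y + 8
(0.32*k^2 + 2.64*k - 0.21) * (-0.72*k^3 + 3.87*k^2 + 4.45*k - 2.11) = -0.2304*k^5 - 0.6624*k^4 + 11.792*k^3 + 10.2601*k^2 - 6.5049*k + 0.4431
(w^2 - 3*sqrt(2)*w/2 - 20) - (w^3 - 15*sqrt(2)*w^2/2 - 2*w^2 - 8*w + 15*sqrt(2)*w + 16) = -w^3 + 3*w^2 + 15*sqrt(2)*w^2/2 - 33*sqrt(2)*w/2 + 8*w - 36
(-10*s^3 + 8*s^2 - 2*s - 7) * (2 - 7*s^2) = 70*s^5 - 56*s^4 - 6*s^3 + 65*s^2 - 4*s - 14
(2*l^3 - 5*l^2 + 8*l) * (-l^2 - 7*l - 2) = -2*l^5 - 9*l^4 + 23*l^3 - 46*l^2 - 16*l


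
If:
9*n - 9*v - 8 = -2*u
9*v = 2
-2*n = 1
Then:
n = -1/2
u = 29/4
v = 2/9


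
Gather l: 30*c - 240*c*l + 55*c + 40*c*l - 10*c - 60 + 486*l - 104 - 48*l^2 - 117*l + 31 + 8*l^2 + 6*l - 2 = 75*c - 40*l^2 + l*(375 - 200*c) - 135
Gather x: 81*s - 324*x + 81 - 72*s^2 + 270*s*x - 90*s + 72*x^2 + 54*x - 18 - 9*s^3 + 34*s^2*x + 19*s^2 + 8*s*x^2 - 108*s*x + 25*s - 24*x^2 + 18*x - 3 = -9*s^3 - 53*s^2 + 16*s + x^2*(8*s + 48) + x*(34*s^2 + 162*s - 252) + 60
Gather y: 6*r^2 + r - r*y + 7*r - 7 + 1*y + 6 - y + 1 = 6*r^2 - r*y + 8*r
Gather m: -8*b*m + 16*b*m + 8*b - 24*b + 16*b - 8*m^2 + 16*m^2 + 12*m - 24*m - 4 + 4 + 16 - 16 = 8*m^2 + m*(8*b - 12)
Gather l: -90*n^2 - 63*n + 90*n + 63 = -90*n^2 + 27*n + 63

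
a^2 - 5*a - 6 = (a - 6)*(a + 1)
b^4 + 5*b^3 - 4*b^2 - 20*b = b*(b - 2)*(b + 2)*(b + 5)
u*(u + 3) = u^2 + 3*u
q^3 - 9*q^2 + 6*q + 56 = (q - 7)*(q - 4)*(q + 2)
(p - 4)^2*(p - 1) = p^3 - 9*p^2 + 24*p - 16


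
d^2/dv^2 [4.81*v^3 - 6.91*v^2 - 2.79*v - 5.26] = 28.86*v - 13.82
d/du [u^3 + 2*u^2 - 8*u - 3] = 3*u^2 + 4*u - 8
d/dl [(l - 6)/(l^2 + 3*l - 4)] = (-l^2 + 12*l + 14)/(l^4 + 6*l^3 + l^2 - 24*l + 16)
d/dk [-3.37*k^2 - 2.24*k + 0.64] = -6.74*k - 2.24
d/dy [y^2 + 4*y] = 2*y + 4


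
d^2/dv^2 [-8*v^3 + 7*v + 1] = -48*v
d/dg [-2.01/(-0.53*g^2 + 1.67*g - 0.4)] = (3.3567 - 2.1306*g)/(0.53*g^2 - 1.67*g + 0.4)^2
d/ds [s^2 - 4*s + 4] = 2*s - 4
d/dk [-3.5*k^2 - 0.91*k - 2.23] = -7.0*k - 0.91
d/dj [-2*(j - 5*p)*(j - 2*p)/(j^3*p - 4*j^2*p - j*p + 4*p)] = 2*((-2*j + 7*p)*(j^3 - 4*j^2 - j + 4) - (j - 5*p)*(j - 2*p)*(-3*j^2 + 8*j + 1))/(p*(j^3 - 4*j^2 - j + 4)^2)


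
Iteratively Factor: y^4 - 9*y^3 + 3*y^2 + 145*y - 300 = (y + 4)*(y^3 - 13*y^2 + 55*y - 75) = (y - 5)*(y + 4)*(y^2 - 8*y + 15) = (y - 5)*(y - 3)*(y + 4)*(y - 5)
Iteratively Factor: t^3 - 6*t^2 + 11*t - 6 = (t - 2)*(t^2 - 4*t + 3) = (t - 3)*(t - 2)*(t - 1)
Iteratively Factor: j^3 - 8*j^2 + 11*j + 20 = (j - 4)*(j^2 - 4*j - 5) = (j - 4)*(j + 1)*(j - 5)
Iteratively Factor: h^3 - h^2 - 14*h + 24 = (h - 3)*(h^2 + 2*h - 8) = (h - 3)*(h - 2)*(h + 4)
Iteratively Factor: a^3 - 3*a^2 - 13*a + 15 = (a + 3)*(a^2 - 6*a + 5) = (a - 5)*(a + 3)*(a - 1)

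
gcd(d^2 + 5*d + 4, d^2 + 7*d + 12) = d + 4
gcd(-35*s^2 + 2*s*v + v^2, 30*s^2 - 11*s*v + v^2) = 5*s - v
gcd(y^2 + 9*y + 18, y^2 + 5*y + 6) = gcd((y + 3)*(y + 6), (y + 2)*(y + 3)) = y + 3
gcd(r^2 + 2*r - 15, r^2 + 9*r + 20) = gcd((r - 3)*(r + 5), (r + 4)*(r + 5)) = r + 5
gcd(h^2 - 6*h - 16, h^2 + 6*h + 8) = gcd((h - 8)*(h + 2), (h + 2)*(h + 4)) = h + 2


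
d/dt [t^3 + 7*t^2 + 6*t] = 3*t^2 + 14*t + 6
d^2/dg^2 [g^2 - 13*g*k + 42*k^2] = 2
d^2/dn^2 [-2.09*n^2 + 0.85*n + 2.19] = -4.18000000000000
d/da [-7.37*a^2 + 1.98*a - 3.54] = 1.98 - 14.74*a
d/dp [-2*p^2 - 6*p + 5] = -4*p - 6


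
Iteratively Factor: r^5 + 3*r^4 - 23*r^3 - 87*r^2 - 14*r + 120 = (r + 4)*(r^4 - r^3 - 19*r^2 - 11*r + 30) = (r - 1)*(r + 4)*(r^3 - 19*r - 30) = (r - 1)*(r + 2)*(r + 4)*(r^2 - 2*r - 15) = (r - 5)*(r - 1)*(r + 2)*(r + 4)*(r + 3)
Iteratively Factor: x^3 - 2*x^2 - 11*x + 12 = (x + 3)*(x^2 - 5*x + 4) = (x - 1)*(x + 3)*(x - 4)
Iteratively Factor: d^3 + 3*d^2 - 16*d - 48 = (d + 3)*(d^2 - 16) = (d + 3)*(d + 4)*(d - 4)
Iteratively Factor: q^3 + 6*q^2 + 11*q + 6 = (q + 2)*(q^2 + 4*q + 3) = (q + 1)*(q + 2)*(q + 3)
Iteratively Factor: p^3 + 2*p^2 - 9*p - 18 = (p + 2)*(p^2 - 9) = (p - 3)*(p + 2)*(p + 3)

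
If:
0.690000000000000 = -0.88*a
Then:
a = -0.78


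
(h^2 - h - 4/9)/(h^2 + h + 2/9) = (3*h - 4)/(3*h + 2)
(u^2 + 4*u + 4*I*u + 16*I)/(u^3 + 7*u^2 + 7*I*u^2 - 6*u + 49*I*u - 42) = (u^2 + 4*u*(1 + I) + 16*I)/(u^3 + 7*u^2*(1 + I) + u*(-6 + 49*I) - 42)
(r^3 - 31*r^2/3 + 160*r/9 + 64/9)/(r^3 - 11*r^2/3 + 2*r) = (9*r^3 - 93*r^2 + 160*r + 64)/(3*r*(3*r^2 - 11*r + 6))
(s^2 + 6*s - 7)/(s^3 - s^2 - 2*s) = (-s^2 - 6*s + 7)/(s*(-s^2 + s + 2))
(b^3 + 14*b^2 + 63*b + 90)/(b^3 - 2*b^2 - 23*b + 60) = (b^2 + 9*b + 18)/(b^2 - 7*b + 12)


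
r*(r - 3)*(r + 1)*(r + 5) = r^4 + 3*r^3 - 13*r^2 - 15*r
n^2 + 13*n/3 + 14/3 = (n + 2)*(n + 7/3)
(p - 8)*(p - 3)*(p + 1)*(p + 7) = p^4 - 3*p^3 - 57*p^2 + 115*p + 168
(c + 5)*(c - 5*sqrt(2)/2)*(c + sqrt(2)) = c^3 - 3*sqrt(2)*c^2/2 + 5*c^2 - 15*sqrt(2)*c/2 - 5*c - 25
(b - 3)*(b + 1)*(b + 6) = b^3 + 4*b^2 - 15*b - 18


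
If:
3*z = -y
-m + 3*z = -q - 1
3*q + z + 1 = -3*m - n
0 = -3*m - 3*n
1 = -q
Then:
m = 6/7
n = -6/7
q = -1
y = -6/7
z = 2/7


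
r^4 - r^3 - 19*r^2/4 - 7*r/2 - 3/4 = (r - 3)*(r + 1/2)^2*(r + 1)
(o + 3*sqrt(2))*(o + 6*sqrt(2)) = o^2 + 9*sqrt(2)*o + 36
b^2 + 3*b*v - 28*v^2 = (b - 4*v)*(b + 7*v)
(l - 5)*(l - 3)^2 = l^3 - 11*l^2 + 39*l - 45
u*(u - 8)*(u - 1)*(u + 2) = u^4 - 7*u^3 - 10*u^2 + 16*u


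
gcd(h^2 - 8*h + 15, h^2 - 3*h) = h - 3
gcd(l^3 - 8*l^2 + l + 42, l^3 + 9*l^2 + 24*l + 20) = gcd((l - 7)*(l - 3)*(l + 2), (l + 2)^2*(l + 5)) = l + 2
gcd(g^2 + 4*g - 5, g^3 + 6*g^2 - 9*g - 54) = 1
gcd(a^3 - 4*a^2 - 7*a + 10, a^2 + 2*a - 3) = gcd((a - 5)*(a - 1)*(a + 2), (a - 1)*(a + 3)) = a - 1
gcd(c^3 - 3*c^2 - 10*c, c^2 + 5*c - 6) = 1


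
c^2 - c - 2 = (c - 2)*(c + 1)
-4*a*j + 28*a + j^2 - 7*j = (-4*a + j)*(j - 7)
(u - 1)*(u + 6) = u^2 + 5*u - 6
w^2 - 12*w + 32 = (w - 8)*(w - 4)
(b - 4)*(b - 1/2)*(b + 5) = b^3 + b^2/2 - 41*b/2 + 10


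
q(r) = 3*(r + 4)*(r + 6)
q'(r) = 6*r + 30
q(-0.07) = 69.91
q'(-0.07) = 29.58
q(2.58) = 169.37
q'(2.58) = 45.48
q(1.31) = 116.45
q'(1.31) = 37.86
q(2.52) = 166.65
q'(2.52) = 45.12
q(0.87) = 100.37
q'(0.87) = 35.22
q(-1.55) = 32.71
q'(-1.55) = 20.70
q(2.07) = 146.95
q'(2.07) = 42.42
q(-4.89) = -2.96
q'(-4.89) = 0.66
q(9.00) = 585.00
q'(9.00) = 84.00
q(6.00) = 360.00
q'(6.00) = 66.00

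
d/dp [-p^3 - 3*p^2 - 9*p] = -3*p^2 - 6*p - 9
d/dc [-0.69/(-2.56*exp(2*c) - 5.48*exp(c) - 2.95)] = (-3.5328*exp(c) - 3.7812)*exp(c)/(2.56*exp(2*c) + 5.48*exp(c) + 2.95)^2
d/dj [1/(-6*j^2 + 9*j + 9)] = (4*j - 3)/(3*(-2*j^2 + 3*j + 3)^2)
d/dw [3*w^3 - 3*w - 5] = 9*w^2 - 3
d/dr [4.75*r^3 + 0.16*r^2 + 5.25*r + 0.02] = 14.25*r^2 + 0.32*r + 5.25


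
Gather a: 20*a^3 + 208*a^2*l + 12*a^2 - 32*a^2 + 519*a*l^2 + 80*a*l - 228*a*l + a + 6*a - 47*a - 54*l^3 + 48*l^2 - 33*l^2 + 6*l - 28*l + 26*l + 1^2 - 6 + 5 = 20*a^3 + a^2*(208*l - 20) + a*(519*l^2 - 148*l - 40) - 54*l^3 + 15*l^2 + 4*l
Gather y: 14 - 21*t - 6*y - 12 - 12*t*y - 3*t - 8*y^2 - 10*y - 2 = -24*t - 8*y^2 + y*(-12*t - 16)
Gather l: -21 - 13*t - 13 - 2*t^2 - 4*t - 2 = -2*t^2 - 17*t - 36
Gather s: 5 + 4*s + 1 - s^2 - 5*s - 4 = -s^2 - s + 2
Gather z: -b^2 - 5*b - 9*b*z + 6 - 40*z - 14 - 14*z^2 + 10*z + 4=-b^2 - 5*b - 14*z^2 + z*(-9*b - 30) - 4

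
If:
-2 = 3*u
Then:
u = -2/3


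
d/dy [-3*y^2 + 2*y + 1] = 2 - 6*y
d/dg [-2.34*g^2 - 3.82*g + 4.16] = -4.68*g - 3.82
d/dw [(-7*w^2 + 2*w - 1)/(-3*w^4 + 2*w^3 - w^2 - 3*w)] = (-42*w^5 + 32*w^4 - 20*w^3 + 29*w^2 - 2*w - 3)/(w^2*(9*w^6 - 12*w^5 + 10*w^4 + 14*w^3 - 11*w^2 + 6*w + 9))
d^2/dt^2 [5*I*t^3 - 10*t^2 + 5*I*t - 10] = 30*I*t - 20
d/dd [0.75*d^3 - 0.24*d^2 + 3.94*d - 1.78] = 2.25*d^2 - 0.48*d + 3.94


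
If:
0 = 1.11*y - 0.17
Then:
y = 0.15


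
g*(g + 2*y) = g^2 + 2*g*y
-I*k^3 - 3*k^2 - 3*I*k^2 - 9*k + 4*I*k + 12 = (k + 4)*(k - 3*I)*(-I*k + I)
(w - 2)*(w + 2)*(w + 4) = w^3 + 4*w^2 - 4*w - 16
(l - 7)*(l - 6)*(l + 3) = l^3 - 10*l^2 + 3*l + 126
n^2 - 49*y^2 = (n - 7*y)*(n + 7*y)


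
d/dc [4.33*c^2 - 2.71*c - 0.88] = 8.66*c - 2.71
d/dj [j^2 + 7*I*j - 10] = 2*j + 7*I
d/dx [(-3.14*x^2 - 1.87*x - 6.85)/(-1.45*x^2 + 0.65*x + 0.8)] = (-4.7525*x^2 - 24.889*x + 2.9565)/(2.1025*x^4 - 1.885*x^3 - 1.8975*x^2 + 1.04*x + 0.64)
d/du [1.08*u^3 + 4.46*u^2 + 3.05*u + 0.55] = 3.24*u^2 + 8.92*u + 3.05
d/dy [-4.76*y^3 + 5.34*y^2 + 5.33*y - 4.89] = -14.28*y^2 + 10.68*y + 5.33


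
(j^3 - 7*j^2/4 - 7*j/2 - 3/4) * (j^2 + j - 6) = j^5 - 3*j^4/4 - 45*j^3/4 + 25*j^2/4 + 81*j/4 + 9/2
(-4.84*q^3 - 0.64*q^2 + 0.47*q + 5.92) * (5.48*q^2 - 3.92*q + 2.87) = -26.5232*q^5 + 15.4656*q^4 - 8.8064*q^3 + 28.7624*q^2 - 21.8575*q + 16.9904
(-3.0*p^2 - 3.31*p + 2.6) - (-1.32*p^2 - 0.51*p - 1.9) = -1.68*p^2 - 2.8*p + 4.5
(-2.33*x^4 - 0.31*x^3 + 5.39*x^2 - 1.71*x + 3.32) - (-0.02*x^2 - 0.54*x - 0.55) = -2.33*x^4 - 0.31*x^3 + 5.41*x^2 - 1.17*x + 3.87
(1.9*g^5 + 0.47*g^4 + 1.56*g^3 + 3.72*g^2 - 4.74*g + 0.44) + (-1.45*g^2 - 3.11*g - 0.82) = 1.9*g^5 + 0.47*g^4 + 1.56*g^3 + 2.27*g^2 - 7.85*g - 0.38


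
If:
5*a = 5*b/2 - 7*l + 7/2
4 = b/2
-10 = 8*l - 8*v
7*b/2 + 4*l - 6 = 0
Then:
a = 62/5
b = 8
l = -11/2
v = -17/4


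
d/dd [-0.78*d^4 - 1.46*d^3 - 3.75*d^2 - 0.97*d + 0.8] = -3.12*d^3 - 4.38*d^2 - 7.5*d - 0.97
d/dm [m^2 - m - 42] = 2*m - 1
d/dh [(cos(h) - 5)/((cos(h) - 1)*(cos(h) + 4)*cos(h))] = 2*(cos(h)^3 - 6*cos(h)^2 - 15*cos(h) + 10)*sin(h)/((cos(h) - 1)^2*(cos(h) + 4)^2*cos(h)^2)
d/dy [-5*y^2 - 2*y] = -10*y - 2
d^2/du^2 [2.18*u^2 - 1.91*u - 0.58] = 4.36000000000000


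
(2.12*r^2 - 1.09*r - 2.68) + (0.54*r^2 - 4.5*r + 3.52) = 2.66*r^2 - 5.59*r + 0.84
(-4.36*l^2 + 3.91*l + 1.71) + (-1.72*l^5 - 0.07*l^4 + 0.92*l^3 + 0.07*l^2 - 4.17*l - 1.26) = -1.72*l^5 - 0.07*l^4 + 0.92*l^3 - 4.29*l^2 - 0.26*l + 0.45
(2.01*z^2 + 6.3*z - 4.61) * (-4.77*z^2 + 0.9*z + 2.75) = -9.5877*z^4 - 28.242*z^3 + 33.1872*z^2 + 13.176*z - 12.6775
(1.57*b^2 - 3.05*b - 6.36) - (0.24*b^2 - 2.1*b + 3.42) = 1.33*b^2 - 0.95*b - 9.78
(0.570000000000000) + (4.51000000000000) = 5.08000000000000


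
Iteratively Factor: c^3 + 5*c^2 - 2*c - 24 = (c - 2)*(c^2 + 7*c + 12) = (c - 2)*(c + 3)*(c + 4)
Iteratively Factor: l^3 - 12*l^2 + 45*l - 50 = (l - 5)*(l^2 - 7*l + 10) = (l - 5)*(l - 2)*(l - 5)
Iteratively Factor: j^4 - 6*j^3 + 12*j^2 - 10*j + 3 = (j - 1)*(j^3 - 5*j^2 + 7*j - 3) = (j - 1)^2*(j^2 - 4*j + 3) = (j - 3)*(j - 1)^2*(j - 1)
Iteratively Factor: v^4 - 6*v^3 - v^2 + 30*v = (v - 5)*(v^3 - v^2 - 6*v) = (v - 5)*(v + 2)*(v^2 - 3*v) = (v - 5)*(v - 3)*(v + 2)*(v)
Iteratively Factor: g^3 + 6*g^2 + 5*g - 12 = (g + 4)*(g^2 + 2*g - 3) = (g + 3)*(g + 4)*(g - 1)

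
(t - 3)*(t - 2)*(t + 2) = t^3 - 3*t^2 - 4*t + 12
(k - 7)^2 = k^2 - 14*k + 49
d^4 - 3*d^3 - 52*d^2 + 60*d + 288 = (d - 8)*(d - 3)*(d + 2)*(d + 6)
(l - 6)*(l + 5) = l^2 - l - 30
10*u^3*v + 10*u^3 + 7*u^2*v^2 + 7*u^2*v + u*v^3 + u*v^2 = (2*u + v)*(5*u + v)*(u*v + u)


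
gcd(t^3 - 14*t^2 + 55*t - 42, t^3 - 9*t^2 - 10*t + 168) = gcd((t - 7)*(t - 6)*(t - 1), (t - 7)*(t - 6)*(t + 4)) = t^2 - 13*t + 42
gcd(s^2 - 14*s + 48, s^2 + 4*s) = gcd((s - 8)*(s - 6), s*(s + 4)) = 1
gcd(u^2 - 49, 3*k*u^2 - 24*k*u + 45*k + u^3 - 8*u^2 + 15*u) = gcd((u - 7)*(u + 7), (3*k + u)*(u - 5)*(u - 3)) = 1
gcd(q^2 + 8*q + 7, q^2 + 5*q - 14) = q + 7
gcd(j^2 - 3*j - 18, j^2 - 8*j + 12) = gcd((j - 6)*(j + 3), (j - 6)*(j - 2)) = j - 6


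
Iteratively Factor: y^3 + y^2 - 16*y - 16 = (y + 1)*(y^2 - 16) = (y + 1)*(y + 4)*(y - 4)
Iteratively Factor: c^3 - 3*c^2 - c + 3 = (c - 1)*(c^2 - 2*c - 3) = (c - 3)*(c - 1)*(c + 1)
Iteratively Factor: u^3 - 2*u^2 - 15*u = (u - 5)*(u^2 + 3*u) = u*(u - 5)*(u + 3)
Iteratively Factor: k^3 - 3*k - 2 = (k + 1)*(k^2 - k - 2) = (k - 2)*(k + 1)*(k + 1)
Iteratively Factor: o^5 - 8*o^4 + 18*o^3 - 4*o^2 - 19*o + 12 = (o - 3)*(o^4 - 5*o^3 + 3*o^2 + 5*o - 4) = (o - 3)*(o - 1)*(o^3 - 4*o^2 - o + 4) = (o - 3)*(o - 1)*(o + 1)*(o^2 - 5*o + 4) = (o - 3)*(o - 1)^2*(o + 1)*(o - 4)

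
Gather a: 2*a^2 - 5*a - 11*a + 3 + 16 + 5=2*a^2 - 16*a + 24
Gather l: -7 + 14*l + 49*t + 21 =14*l + 49*t + 14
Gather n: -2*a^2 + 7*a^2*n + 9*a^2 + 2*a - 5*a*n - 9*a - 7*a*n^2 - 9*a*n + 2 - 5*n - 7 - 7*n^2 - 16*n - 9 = 7*a^2 - 7*a + n^2*(-7*a - 7) + n*(7*a^2 - 14*a - 21) - 14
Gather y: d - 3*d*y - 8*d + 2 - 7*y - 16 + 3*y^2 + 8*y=-7*d + 3*y^2 + y*(1 - 3*d) - 14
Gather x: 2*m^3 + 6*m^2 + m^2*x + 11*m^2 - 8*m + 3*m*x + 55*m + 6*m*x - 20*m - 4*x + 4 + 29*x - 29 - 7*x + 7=2*m^3 + 17*m^2 + 27*m + x*(m^2 + 9*m + 18) - 18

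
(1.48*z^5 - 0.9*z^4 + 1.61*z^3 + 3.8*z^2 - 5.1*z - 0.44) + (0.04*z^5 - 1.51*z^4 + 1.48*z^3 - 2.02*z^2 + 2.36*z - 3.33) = 1.52*z^5 - 2.41*z^4 + 3.09*z^3 + 1.78*z^2 - 2.74*z - 3.77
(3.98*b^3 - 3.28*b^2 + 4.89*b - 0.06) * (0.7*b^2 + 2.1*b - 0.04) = 2.786*b^5 + 6.062*b^4 - 3.6242*b^3 + 10.3582*b^2 - 0.3216*b + 0.0024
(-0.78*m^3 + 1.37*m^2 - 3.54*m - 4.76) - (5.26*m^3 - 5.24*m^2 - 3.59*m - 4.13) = -6.04*m^3 + 6.61*m^2 + 0.0499999999999998*m - 0.63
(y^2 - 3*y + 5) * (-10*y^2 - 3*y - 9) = -10*y^4 + 27*y^3 - 50*y^2 + 12*y - 45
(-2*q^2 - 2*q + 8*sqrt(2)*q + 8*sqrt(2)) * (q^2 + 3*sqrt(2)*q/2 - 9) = -2*q^4 - 2*q^3 + 5*sqrt(2)*q^3 + 5*sqrt(2)*q^2 + 42*q^2 - 72*sqrt(2)*q + 42*q - 72*sqrt(2)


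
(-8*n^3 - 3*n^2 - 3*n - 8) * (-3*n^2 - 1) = 24*n^5 + 9*n^4 + 17*n^3 + 27*n^2 + 3*n + 8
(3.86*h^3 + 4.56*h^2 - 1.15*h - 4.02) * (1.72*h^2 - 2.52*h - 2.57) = 6.6392*h^5 - 1.884*h^4 - 23.3894*h^3 - 15.7356*h^2 + 13.0859*h + 10.3314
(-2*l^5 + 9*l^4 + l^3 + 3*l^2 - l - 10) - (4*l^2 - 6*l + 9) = -2*l^5 + 9*l^4 + l^3 - l^2 + 5*l - 19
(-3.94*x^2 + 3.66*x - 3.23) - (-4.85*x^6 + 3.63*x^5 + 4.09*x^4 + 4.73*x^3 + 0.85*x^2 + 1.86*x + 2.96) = 4.85*x^6 - 3.63*x^5 - 4.09*x^4 - 4.73*x^3 - 4.79*x^2 + 1.8*x - 6.19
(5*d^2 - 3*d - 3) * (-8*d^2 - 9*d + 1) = -40*d^4 - 21*d^3 + 56*d^2 + 24*d - 3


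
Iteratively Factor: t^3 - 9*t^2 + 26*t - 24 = (t - 3)*(t^2 - 6*t + 8) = (t - 4)*(t - 3)*(t - 2)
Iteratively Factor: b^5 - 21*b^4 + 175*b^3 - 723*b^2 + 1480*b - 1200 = (b - 5)*(b^4 - 16*b^3 + 95*b^2 - 248*b + 240) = (b - 5)*(b - 4)*(b^3 - 12*b^2 + 47*b - 60) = (b - 5)*(b - 4)^2*(b^2 - 8*b + 15) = (b - 5)*(b - 4)^2*(b - 3)*(b - 5)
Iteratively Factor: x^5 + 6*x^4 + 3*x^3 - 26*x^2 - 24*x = (x + 1)*(x^4 + 5*x^3 - 2*x^2 - 24*x) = (x + 1)*(x + 3)*(x^3 + 2*x^2 - 8*x) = x*(x + 1)*(x + 3)*(x^2 + 2*x - 8) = x*(x + 1)*(x + 3)*(x + 4)*(x - 2)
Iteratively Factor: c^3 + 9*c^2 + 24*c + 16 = (c + 1)*(c^2 + 8*c + 16) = (c + 1)*(c + 4)*(c + 4)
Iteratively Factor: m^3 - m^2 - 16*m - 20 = (m + 2)*(m^2 - 3*m - 10) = (m - 5)*(m + 2)*(m + 2)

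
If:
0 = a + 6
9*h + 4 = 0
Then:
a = -6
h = -4/9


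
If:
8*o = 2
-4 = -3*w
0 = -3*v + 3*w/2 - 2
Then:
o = 1/4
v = 0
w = 4/3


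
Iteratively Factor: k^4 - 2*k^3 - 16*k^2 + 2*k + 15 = (k - 5)*(k^3 + 3*k^2 - k - 3) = (k - 5)*(k + 1)*(k^2 + 2*k - 3) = (k - 5)*(k + 1)*(k + 3)*(k - 1)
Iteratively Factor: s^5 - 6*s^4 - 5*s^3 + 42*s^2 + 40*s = (s)*(s^4 - 6*s^3 - 5*s^2 + 42*s + 40) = s*(s - 5)*(s^3 - s^2 - 10*s - 8) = s*(s - 5)*(s + 1)*(s^2 - 2*s - 8) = s*(s - 5)*(s + 1)*(s + 2)*(s - 4)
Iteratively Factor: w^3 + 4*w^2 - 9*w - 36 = (w - 3)*(w^2 + 7*w + 12) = (w - 3)*(w + 4)*(w + 3)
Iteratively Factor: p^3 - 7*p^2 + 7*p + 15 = (p - 3)*(p^2 - 4*p - 5) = (p - 5)*(p - 3)*(p + 1)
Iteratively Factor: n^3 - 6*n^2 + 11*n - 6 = (n - 2)*(n^2 - 4*n + 3) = (n - 2)*(n - 1)*(n - 3)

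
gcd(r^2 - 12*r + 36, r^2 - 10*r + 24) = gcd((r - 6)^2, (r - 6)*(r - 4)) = r - 6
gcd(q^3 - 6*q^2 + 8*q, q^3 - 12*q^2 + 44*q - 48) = q^2 - 6*q + 8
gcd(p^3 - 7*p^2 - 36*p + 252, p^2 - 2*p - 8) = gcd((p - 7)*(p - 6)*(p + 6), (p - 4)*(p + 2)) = 1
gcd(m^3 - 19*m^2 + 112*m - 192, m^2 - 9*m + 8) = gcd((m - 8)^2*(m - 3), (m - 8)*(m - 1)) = m - 8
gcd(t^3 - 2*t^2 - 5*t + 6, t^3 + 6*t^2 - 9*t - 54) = t - 3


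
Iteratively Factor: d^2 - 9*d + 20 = (d - 5)*(d - 4)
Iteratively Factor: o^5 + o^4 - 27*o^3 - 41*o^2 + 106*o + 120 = (o + 4)*(o^4 - 3*o^3 - 15*o^2 + 19*o + 30) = (o - 5)*(o + 4)*(o^3 + 2*o^2 - 5*o - 6) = (o - 5)*(o - 2)*(o + 4)*(o^2 + 4*o + 3) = (o - 5)*(o - 2)*(o + 3)*(o + 4)*(o + 1)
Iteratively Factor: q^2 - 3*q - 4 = (q + 1)*(q - 4)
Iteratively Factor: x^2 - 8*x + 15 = (x - 3)*(x - 5)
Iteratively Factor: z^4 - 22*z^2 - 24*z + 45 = (z - 5)*(z^3 + 5*z^2 + 3*z - 9) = (z - 5)*(z + 3)*(z^2 + 2*z - 3) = (z - 5)*(z + 3)^2*(z - 1)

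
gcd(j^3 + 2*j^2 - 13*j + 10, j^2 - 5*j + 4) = j - 1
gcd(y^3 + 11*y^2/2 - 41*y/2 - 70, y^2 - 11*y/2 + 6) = y - 4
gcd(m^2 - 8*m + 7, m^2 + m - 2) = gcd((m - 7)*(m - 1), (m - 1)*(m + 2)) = m - 1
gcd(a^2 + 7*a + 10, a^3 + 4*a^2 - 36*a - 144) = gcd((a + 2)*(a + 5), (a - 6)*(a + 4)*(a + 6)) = 1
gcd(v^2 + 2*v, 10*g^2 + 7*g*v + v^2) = 1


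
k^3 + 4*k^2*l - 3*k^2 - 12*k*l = k*(k - 3)*(k + 4*l)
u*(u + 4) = u^2 + 4*u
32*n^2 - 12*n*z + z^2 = (-8*n + z)*(-4*n + z)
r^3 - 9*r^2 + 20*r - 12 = (r - 6)*(r - 2)*(r - 1)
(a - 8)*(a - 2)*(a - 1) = a^3 - 11*a^2 + 26*a - 16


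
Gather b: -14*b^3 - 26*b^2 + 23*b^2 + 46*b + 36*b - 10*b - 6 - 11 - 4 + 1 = -14*b^3 - 3*b^2 + 72*b - 20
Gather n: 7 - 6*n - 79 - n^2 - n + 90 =-n^2 - 7*n + 18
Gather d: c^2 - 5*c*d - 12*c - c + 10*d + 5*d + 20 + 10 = c^2 - 13*c + d*(15 - 5*c) + 30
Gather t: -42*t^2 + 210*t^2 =168*t^2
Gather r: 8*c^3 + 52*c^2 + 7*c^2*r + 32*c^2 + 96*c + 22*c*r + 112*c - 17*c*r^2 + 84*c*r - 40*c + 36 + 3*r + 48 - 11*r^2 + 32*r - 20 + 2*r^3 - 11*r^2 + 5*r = 8*c^3 + 84*c^2 + 168*c + 2*r^3 + r^2*(-17*c - 22) + r*(7*c^2 + 106*c + 40) + 64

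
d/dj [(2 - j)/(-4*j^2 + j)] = 2*(-2*j^2 + 8*j - 1)/(j^2*(16*j^2 - 8*j + 1))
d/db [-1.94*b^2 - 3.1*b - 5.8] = -3.88*b - 3.1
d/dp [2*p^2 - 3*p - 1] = 4*p - 3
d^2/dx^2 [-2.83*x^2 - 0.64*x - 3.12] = -5.66000000000000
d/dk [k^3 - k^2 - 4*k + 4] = 3*k^2 - 2*k - 4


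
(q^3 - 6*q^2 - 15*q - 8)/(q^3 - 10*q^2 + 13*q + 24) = (q + 1)/(q - 3)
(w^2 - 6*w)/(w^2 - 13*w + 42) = w/(w - 7)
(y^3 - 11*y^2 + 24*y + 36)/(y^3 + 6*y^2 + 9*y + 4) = (y^2 - 12*y + 36)/(y^2 + 5*y + 4)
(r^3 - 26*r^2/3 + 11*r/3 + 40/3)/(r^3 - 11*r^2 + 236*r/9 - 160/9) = 3*(r + 1)/(3*r - 4)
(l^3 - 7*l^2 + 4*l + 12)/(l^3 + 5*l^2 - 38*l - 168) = (l^2 - l - 2)/(l^2 + 11*l + 28)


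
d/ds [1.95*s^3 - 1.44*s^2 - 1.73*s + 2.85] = 5.85*s^2 - 2.88*s - 1.73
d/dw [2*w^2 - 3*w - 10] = 4*w - 3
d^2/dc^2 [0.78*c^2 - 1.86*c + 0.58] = 1.56000000000000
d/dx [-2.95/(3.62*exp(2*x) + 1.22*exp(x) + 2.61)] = (21.358*exp(x) + 3.599)*exp(x)/(3.62*exp(2*x) + 1.22*exp(x) + 2.61)^2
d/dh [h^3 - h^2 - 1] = h*(3*h - 2)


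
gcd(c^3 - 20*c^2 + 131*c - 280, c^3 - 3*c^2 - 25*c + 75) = c - 5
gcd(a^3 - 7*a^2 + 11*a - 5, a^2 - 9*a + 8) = a - 1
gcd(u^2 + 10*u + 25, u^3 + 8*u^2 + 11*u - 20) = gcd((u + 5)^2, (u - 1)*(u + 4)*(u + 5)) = u + 5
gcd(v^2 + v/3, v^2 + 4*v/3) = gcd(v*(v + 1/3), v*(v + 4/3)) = v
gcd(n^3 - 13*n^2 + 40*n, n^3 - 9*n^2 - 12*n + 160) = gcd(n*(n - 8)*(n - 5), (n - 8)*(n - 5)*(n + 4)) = n^2 - 13*n + 40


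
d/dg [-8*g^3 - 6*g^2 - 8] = 12*g*(-2*g - 1)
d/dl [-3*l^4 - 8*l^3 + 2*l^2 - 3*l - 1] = -12*l^3 - 24*l^2 + 4*l - 3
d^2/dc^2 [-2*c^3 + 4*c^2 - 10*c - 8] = 8 - 12*c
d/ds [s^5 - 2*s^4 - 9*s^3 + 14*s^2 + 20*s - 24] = 5*s^4 - 8*s^3 - 27*s^2 + 28*s + 20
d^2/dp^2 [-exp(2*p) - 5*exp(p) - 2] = (-4*exp(p) - 5)*exp(p)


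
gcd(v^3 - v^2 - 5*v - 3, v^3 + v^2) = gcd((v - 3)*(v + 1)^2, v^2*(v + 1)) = v + 1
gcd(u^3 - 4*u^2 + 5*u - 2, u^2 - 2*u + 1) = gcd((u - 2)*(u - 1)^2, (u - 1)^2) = u^2 - 2*u + 1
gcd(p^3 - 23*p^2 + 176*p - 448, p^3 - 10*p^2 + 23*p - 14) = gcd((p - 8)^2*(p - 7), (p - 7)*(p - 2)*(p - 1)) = p - 7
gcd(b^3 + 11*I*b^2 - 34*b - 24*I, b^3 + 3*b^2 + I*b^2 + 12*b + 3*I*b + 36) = b + 4*I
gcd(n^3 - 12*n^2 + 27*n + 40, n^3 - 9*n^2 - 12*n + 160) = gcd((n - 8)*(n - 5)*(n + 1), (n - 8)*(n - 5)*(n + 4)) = n^2 - 13*n + 40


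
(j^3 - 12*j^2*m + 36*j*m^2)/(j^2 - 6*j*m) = j - 6*m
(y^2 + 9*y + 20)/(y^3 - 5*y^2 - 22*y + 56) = (y + 5)/(y^2 - 9*y + 14)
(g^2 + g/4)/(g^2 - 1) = g*(4*g + 1)/(4*(g^2 - 1))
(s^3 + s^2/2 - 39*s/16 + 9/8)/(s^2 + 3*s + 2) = (16*s^2 - 24*s + 9)/(16*(s + 1))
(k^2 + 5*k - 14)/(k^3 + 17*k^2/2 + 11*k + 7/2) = 2*(k - 2)/(2*k^2 + 3*k + 1)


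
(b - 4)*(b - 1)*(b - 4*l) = b^3 - 4*b^2*l - 5*b^2 + 20*b*l + 4*b - 16*l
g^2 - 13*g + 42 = (g - 7)*(g - 6)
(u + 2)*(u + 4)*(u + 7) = u^3 + 13*u^2 + 50*u + 56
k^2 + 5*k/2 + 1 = (k + 1/2)*(k + 2)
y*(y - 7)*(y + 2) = y^3 - 5*y^2 - 14*y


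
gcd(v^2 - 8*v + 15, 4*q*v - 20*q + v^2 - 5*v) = v - 5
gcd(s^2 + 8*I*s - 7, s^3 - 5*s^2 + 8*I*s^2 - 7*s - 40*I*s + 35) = s^2 + 8*I*s - 7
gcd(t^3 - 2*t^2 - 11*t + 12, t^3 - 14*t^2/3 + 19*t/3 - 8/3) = t - 1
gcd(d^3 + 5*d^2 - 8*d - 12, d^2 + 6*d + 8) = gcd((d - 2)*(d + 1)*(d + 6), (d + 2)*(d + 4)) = 1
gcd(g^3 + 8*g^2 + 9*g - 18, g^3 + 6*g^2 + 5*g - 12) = g^2 + 2*g - 3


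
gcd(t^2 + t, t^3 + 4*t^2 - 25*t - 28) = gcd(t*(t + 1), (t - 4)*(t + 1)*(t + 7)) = t + 1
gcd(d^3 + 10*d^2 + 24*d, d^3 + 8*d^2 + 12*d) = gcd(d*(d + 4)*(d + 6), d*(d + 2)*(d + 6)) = d^2 + 6*d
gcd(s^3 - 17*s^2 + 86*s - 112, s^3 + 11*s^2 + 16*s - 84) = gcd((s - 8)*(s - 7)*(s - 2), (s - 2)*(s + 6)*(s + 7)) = s - 2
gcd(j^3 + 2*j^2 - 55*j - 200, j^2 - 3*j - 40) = j^2 - 3*j - 40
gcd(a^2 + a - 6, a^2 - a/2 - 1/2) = 1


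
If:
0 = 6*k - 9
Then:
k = 3/2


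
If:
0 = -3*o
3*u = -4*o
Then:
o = 0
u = 0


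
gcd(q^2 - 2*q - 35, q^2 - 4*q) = 1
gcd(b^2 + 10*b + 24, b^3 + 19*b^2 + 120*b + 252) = b + 6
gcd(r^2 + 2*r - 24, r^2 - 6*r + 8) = r - 4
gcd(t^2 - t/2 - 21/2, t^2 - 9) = t + 3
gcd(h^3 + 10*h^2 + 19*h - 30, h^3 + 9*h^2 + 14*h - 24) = h^2 + 5*h - 6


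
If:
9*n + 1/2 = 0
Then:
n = -1/18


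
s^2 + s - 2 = (s - 1)*(s + 2)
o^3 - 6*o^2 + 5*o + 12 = (o - 4)*(o - 3)*(o + 1)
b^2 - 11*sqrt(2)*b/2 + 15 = (b - 3*sqrt(2))*(b - 5*sqrt(2)/2)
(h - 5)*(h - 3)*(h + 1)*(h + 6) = h^4 - h^3 - 35*h^2 + 57*h + 90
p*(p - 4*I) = p^2 - 4*I*p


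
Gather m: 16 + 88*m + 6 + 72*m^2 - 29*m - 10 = 72*m^2 + 59*m + 12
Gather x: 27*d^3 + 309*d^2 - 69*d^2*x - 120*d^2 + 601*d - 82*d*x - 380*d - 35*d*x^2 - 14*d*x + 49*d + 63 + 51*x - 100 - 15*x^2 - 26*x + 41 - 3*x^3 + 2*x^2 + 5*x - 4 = 27*d^3 + 189*d^2 + 270*d - 3*x^3 + x^2*(-35*d - 13) + x*(-69*d^2 - 96*d + 30)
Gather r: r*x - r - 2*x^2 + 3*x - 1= r*(x - 1) - 2*x^2 + 3*x - 1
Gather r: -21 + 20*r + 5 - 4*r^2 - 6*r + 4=-4*r^2 + 14*r - 12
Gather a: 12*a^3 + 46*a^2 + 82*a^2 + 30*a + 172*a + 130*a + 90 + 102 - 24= 12*a^3 + 128*a^2 + 332*a + 168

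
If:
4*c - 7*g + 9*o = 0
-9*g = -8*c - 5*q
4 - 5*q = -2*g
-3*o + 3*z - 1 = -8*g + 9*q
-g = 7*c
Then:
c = -4/57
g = 28/57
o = 212/513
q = 284/285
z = 6223/2565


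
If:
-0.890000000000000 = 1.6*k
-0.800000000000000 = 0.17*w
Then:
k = -0.56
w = -4.71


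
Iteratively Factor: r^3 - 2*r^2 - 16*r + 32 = (r - 2)*(r^2 - 16) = (r - 2)*(r + 4)*(r - 4)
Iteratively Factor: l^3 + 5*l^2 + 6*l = (l)*(l^2 + 5*l + 6) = l*(l + 3)*(l + 2)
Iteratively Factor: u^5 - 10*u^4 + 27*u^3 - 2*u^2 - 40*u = (u + 1)*(u^4 - 11*u^3 + 38*u^2 - 40*u) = (u - 5)*(u + 1)*(u^3 - 6*u^2 + 8*u) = u*(u - 5)*(u + 1)*(u^2 - 6*u + 8) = u*(u - 5)*(u - 2)*(u + 1)*(u - 4)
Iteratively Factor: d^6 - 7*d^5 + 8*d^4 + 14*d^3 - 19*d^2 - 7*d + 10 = (d - 2)*(d^5 - 5*d^4 - 2*d^3 + 10*d^2 + d - 5) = (d - 2)*(d - 1)*(d^4 - 4*d^3 - 6*d^2 + 4*d + 5) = (d - 5)*(d - 2)*(d - 1)*(d^3 + d^2 - d - 1) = (d - 5)*(d - 2)*(d - 1)*(d + 1)*(d^2 - 1) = (d - 5)*(d - 2)*(d - 1)*(d + 1)^2*(d - 1)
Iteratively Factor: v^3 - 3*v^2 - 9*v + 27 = (v - 3)*(v^2 - 9) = (v - 3)*(v + 3)*(v - 3)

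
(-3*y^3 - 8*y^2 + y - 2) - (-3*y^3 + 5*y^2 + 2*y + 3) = -13*y^2 - y - 5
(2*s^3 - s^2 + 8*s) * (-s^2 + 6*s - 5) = -2*s^5 + 13*s^4 - 24*s^3 + 53*s^2 - 40*s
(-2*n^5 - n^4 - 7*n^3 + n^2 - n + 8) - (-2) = -2*n^5 - n^4 - 7*n^3 + n^2 - n + 10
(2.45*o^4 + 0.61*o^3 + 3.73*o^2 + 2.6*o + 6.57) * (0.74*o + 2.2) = 1.813*o^5 + 5.8414*o^4 + 4.1022*o^3 + 10.13*o^2 + 10.5818*o + 14.454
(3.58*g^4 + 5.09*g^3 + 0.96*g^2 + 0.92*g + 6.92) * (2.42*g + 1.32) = 8.6636*g^5 + 17.0434*g^4 + 9.042*g^3 + 3.4936*g^2 + 17.9608*g + 9.1344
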